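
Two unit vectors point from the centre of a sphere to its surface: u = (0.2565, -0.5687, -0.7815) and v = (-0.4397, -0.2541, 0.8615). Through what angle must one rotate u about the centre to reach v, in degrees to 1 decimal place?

129.9°

u·v = -0.6415; |u| = 1.0000, |v| = 1.0000.
cos θ = (u·v)/(|u||v|) = -0.6415, so θ = 129.9°.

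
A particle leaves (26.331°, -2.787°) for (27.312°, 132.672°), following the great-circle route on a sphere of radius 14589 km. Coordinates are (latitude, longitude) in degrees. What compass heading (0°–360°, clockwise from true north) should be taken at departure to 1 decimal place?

42.0°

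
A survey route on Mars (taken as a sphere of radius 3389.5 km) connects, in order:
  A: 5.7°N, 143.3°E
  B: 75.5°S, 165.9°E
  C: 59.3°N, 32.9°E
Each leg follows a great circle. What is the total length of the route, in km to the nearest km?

14149 km

Leg A→B: central angle 1.4365 rad, distance 4869.1 km.
Leg B→C: central angle 2.7380 rad, distance 9280.3 km.
Total: 4869.1 + 9280.3 ≈ 14149 km.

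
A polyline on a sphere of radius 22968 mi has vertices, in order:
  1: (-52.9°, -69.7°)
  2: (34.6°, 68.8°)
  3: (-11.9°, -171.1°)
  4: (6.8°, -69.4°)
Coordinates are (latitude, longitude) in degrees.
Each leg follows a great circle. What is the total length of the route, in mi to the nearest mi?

Leg 1→2: central angle 2.5406 rad, distance 58352.6 mi.
Leg 2→3: central angle 2.1189 rad, distance 48665.9 mi.
Leg 3→4: central angle 1.7941 rad, distance 41206.8 mi.
Total: 58352.6 + 48665.9 + 41206.8 ≈ 148225 mi.

148225 mi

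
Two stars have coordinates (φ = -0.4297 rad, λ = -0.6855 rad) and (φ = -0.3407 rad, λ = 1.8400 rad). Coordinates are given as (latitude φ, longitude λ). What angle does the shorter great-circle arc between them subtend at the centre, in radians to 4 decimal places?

2.1653 rad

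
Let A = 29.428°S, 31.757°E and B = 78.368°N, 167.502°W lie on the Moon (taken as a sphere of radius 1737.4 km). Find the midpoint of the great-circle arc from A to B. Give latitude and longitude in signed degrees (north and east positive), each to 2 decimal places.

Central angle δ = 2.2745 rad. Interpolating on the sphere with fraction f = 0.5:
P = [sin((1−f)δ)·A + sin(fδ)·B] / sin δ = 1.1902·A + 1.1902·B in Cartesian coordinates,
giving P = (0.6471, 0.4937, 0.5810), i.e. latitude 35.52°, longitude 37.34°.

35.52°, 37.34°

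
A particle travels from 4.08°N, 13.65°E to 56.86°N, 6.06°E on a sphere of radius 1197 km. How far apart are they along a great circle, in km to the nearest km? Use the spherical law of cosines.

1110 km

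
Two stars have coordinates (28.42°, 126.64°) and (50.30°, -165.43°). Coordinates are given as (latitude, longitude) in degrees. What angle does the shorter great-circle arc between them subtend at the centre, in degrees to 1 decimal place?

In radians: φ₁ = 0.4960, φ₂ = 0.8779, Δλ = 67.930° = 1.1856 rad.
Haversine: a = sin²(Δφ/2) + cos φ₁ cos φ₂ sin²(Δλ/2) = 0.0360 + (0.8795)(0.6388)(0.3121) = 0.21137.
Central angle c = 2·arcsin(√a) = 0.95542 rad.
So the angular separation is 54.7°.

54.7°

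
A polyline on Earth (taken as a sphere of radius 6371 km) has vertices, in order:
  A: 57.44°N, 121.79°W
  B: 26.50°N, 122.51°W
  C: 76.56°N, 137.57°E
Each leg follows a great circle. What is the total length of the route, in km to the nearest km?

10840 km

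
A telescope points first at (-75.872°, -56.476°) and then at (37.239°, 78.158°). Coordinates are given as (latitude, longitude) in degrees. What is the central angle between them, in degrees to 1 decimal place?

136.3°

Let φ₁ = -1.3242 rad, φ₂ = 0.6499 rad, and Δλ = 2.3498 rad.
cos c = sin φ₁ sin φ₂ + cos φ₁ cos φ₂ cos Δλ = (-0.9698)(0.6051) + (0.2441)(0.7961)(-0.7026) = -0.72336,
so c = arccos(-0.72336) = 2.37946 rad.
So the angular separation is 136.3°.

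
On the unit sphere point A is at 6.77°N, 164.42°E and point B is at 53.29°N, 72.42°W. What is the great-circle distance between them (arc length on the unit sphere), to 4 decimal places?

With latitudes φ₁ = 6.770°, φ₂ = 53.290° and longitude difference Δλ = 123.160°:
Haversine: a = sin²(Δφ/2) + cos φ₁ cos φ₂ sin²(Δλ/2) = 0.1559 + (0.9930)(0.5978)(0.7735) = 0.61509.
Central angle c = 2·arcsin(√a) = 1.80306 rad.
On the unit sphere the arc length equals the central angle: 1.8031.

1.8031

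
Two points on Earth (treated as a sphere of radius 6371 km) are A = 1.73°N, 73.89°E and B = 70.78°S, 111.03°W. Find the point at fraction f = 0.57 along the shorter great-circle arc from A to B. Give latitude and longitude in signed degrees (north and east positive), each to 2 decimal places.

The central angle between A and B is δ = 1.9351 rad.
With f = 0.57, the slerp weights are sin((1−f)δ)/sin δ = 0.7913 and sin(fδ)/sin δ = 0.9553.
Weighted sum of the unit vectors: (0.7913)·(0.2774,0.9603,0.0302) + (0.9553)·(-0.1181,-0.3073,-0.9443) = (0.1066, 0.4663, -0.8782).
Converting back: φ = atan2(z, √(x²+y²)) = -61.42°, λ = atan2(y, x) = 77.12°.

-61.42°, 77.12°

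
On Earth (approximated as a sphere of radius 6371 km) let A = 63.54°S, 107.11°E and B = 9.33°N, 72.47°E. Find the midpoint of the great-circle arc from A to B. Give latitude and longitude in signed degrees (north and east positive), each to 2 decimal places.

-28.03°, 83.07°

The central angle between A and B is δ = 1.3525 rad.
With f = 0.5, the slerp weights are sin((1−f)δ)/sin δ = 0.6411 and sin(fδ)/sin δ = 0.6411.
Weighted sum of the unit vectors: (0.6411)·(-0.1311,0.4259,-0.8952) + (0.6411)·(0.2972,0.9409,0.1621) = (0.1065, 0.8762, -0.4700).
Converting back: φ = atan2(z, √(x²+y²)) = -28.03°, λ = atan2(y, x) = 83.07°.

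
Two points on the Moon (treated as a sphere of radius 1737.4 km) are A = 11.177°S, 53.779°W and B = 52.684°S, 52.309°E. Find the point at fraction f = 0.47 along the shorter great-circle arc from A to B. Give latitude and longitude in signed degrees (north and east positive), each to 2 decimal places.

The central angle between A and B is δ = 1.5814 rad.
With f = 0.47, the slerp weights are sin((1−f)δ)/sin δ = 0.7435 and sin(fδ)/sin δ = 0.6767.
Weighted sum of the unit vectors: (0.7435)·(0.5797,-0.7914,-0.1938) + (0.6767)·(0.3706,0.4797,-0.7953) = (0.6818, -0.2638, -0.6823).
Converting back: φ = atan2(z, √(x²+y²)) = -43.03°, λ = atan2(y, x) = -21.15°.

-43.03°, -21.15°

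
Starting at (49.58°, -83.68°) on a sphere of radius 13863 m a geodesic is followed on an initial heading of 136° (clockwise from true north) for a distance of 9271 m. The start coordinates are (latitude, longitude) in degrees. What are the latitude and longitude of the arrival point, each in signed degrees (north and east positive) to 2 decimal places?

17.95°, -56.76°

Angular distance δ = d/R = 9271/13863 = 0.66876 rad; initial bearing θ = 2.3736 rad.
sin φ₂ = sin φ₁ cos δ + cos φ₁ sin δ cos θ = (0.7613)(0.7846) + (0.6484)(0.6200)(-0.7193) = 0.3081, so φ₂ = 17.95°.
Δλ = atan2(sin θ sin δ cos φ₁, cos δ − sin φ₁ sin φ₂) = atan2(0.2793, 0.5500) = 26.919°.
λ₂ = -83.680° + 26.919° = -56.76°.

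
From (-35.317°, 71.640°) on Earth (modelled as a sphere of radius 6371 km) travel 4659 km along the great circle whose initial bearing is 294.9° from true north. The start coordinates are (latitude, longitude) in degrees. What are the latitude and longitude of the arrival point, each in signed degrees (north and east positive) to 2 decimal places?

-11.59°, 33.44°

Angular distance δ = d/R = 4659/6371 = 0.73128 rad; initial bearing θ = 5.1470 rad.
sin φ₂ = sin φ₁ cos δ + cos φ₁ sin δ cos θ = (-0.5781)(0.7443) + (0.8160)(0.6678)(0.4210) = -0.2009, so φ₂ = -11.59°.
Δλ = atan2(sin θ sin δ cos φ₁, cos δ − sin φ₁ sin φ₂) = atan2(-0.4943, 0.6282) = -38.196°.
λ₂ = 71.640° − 38.196° = 33.44°.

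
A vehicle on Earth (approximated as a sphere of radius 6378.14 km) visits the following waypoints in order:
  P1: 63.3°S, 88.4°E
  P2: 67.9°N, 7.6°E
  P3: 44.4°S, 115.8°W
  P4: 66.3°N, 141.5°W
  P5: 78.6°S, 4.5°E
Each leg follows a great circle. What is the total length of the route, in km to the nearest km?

62660 km

Leg P1→P2: central angle 2.4993 rad, distance 15940.7 km.
Leg P2→P3: central angle 2.4918 rad, distance 15893.3 km.
Leg P3→P4: central angle 1.9626 rad, distance 12517.9 km.
Leg P4→P5: central angle 2.8704 rad, distance 18308.1 km.
Total: 15940.7 + 15893.3 + 12517.9 + 18308.1 ≈ 62660 km.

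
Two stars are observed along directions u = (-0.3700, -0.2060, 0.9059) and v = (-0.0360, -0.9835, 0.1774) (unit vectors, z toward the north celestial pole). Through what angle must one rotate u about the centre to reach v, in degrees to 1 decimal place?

67.9°

u·v = 0.3766; |u| = 1.0000, |v| = 1.0000.
cos θ = (u·v)/(|u||v|) = 0.3766, so θ = 67.9°.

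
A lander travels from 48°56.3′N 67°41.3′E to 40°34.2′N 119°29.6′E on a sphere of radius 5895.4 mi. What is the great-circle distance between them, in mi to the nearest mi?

3804 mi

With latitudes φ₁ = 48.938°, φ₂ = 40.570° and longitude difference Δλ = 51.805°:
cos c = sin φ₁ sin φ₂ + cos φ₁ cos φ₂ cos Δλ = (0.7540)(0.6504) + (0.6569)(0.7596)(0.6183) = 0.79892,
so c = arccos(0.79892) = 0.64530 rad.
Distance = R·c = 5895.4 × 0.6453 ≈ 3804 mi.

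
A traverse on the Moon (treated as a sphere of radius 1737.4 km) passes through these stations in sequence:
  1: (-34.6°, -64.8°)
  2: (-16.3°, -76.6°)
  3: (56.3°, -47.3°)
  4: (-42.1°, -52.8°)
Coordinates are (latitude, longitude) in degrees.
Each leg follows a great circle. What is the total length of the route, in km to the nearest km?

Leg 1→2: central angle 0.3689 rad, distance 640.9 km.
Leg 2→3: central angle 1.3378 rad, distance 2324.3 km.
Leg 3→4: central angle 1.7193 rad, distance 2987.1 km.
Total: 640.9 + 2324.3 + 2987.1 ≈ 5952 km.

5952 km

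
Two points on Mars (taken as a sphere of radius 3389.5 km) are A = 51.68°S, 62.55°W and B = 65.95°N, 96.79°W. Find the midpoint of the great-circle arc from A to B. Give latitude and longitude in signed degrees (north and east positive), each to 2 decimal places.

7.45°, -76.02°

The central angle between A and B is δ = 2.1031 rad.
With f = 0.5, the slerp weights are sin((1−f)δ)/sin δ = 1.0076 and sin(fδ)/sin δ = 1.0076.
Weighted sum of the unit vectors: (1.0076)·(0.2858,-0.5502,-0.7846) + (1.0076)·(-0.0482,-0.4047,0.9132) = (0.2395, -0.9622, 0.1296).
Converting back: φ = atan2(z, √(x²+y²)) = 7.45°, λ = atan2(y, x) = -76.02°.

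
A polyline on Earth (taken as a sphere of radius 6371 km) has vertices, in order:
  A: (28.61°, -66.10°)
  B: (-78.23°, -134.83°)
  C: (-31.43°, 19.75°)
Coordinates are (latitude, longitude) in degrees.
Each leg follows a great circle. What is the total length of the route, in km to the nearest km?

Leg A→B: central angle 1.9865 rad, distance 12655.9 km.
Leg B→C: central angle 1.2097 rad, distance 7707.1 km.
Total: 12655.9 + 7707.1 ≈ 20363 km.

20363 km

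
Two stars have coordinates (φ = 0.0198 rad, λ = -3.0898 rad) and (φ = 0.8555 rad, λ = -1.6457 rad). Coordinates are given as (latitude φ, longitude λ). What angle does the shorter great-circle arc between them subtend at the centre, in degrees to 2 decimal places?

Let φ₁ = 0.0198 rad, φ₂ = 0.8555 rad, and Δλ = 1.4441 rad.
cos c = sin φ₁ sin φ₂ + cos φ₁ cos φ₂ cos Δλ = (0.0198)(0.7549) + (0.9998)(0.6558)(0.1264) = 0.09780,
so c = arccos(0.09780) = 1.47284 rad.
So the angular separation is 84.39°.

84.39°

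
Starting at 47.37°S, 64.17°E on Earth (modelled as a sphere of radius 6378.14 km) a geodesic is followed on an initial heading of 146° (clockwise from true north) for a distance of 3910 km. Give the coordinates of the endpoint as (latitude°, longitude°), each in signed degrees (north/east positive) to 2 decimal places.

-67.64°, 121.92°

Angular distance δ = d/R = 3910/6378.14 = 0.61303 rad; initial bearing θ = 2.5482 rad.
sin φ₂ = sin φ₁ cos δ + cos φ₁ sin δ cos θ = (-0.7357)(0.8179) + (0.6773)(0.5753)(-0.8290) = -0.9248, so φ₂ = -67.64°.
Δλ = atan2(sin θ sin δ cos φ₁, cos δ − sin φ₁ sin φ₂) = atan2(0.2179, 0.1375) = 57.750°.
λ₂ = 64.170° + 57.750° = 121.92°.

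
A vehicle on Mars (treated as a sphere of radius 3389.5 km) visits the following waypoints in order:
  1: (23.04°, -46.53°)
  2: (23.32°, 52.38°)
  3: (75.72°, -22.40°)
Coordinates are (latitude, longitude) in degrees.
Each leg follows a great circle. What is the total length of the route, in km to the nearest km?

Leg 1→2: central angle 1.5467 rad, distance 5242.7 km.
Leg 2→3: central angle 1.1117 rad, distance 3768.3 km.
Total: 5242.7 + 3768.3 ≈ 9011 km.

9011 km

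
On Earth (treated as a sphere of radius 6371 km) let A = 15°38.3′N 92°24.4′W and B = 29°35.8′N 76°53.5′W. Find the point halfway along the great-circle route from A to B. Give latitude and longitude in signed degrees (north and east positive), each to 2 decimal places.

22.80°, -85.05°

The central angle between A and B is δ = 0.3483 rad.
With f = 0.5, the slerp weights are sin((1−f)δ)/sin δ = 0.5077 and sin(fδ)/sin δ = 0.5077.
Weighted sum of the unit vectors: (0.5077)·(-0.0404,-0.9621,0.2696) + (0.5077)·(0.1972,-0.8469,0.4939) = (0.0796, -0.9184, 0.3876).
Converting back: φ = atan2(z, √(x²+y²)) = 22.80°, λ = atan2(y, x) = -85.05°.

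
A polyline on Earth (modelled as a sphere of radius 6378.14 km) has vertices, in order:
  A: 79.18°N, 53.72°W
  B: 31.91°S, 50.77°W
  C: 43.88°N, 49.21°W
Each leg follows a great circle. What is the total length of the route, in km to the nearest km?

20806 km

Leg A→B: central angle 1.9391 rad, distance 12367.9 km.
Leg B→C: central angle 1.3230 rad, distance 8438.4 km.
Total: 12367.9 + 8438.4 ≈ 20806 km.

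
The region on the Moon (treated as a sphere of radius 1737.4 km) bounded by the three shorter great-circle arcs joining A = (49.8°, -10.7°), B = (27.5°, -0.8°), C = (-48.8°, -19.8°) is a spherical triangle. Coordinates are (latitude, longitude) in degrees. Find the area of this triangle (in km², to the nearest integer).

576238 km²

Side lengths (central angles): a = 1.3643, b = 1.7263, c = 0.4111 rad; semiperimeter s = 1.7509.
By l'Huilier's theorem, tan(E/4) = √[tan(s/2) tan((s−a)/2) tan((s−b)/2) tan((s−c)/2)], giving spherical excess E = 0.1909 rad.
Area = E·R² = 0.1909 × (1737.4)² ≈ 576238 km².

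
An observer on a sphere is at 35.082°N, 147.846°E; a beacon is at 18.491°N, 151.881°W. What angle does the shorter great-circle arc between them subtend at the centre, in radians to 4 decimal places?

0.9678 rad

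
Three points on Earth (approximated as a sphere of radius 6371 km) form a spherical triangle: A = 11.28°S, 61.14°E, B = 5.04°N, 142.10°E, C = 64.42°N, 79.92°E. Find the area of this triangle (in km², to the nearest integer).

Side lengths (central angles): a = 1.2870, b = 1.3444, c = 1.4341 rad; semiperimeter s = 2.0328.
By l'Huilier's theorem, tan(E/4) = √[tan(s/2) tan((s−a)/2) tan((s−b)/2) tan((s−c)/2)], giving spherical excess E = 1.0338 rad.
Area = E·R² = 1.0338 × (6371)² ≈ 41959557 km².

41959557 km²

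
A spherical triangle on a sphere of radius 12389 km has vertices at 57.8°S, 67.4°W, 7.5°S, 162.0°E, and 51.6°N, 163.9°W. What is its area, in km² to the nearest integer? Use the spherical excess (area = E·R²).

288757351 km²

Side lengths (central angles): a = 1.1509, b = 2.3471, c = 1.8063 rad; semiperimeter s = 2.6522.
By l'Huilier's theorem, tan(E/4) = √[tan(s/2) tan((s−a)/2) tan((s−b)/2) tan((s−c)/2)], giving spherical excess E = 1.8813 rad.
Area = E·R² = 1.8813 × (12389)² ≈ 288757351 km².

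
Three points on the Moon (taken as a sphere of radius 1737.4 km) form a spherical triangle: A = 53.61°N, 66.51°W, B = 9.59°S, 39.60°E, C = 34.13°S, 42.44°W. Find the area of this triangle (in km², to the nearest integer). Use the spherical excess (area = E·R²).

Side lengths (central angles): a = 1.3628, b = 1.5741, c = 1.8718 rad; semiperimeter s = 2.4043.
By l'Huilier's theorem, tan(E/4) = √[tan(s/2) tan((s−a)/2) tan((s−b)/2) tan((s−c)/2)], giving spherical excess E = 1.5989 rad.
Area = E·R² = 1.5989 × (1737.4)² ≈ 4826440 km².

4826440 km²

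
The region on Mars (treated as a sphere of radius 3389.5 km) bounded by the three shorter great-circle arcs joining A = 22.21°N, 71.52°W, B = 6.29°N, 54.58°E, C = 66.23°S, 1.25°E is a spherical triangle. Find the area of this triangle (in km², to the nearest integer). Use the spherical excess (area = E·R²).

25829121 km²

Side lengths (central angles): a = 1.4313, b = 1.8084, c = 2.0953 rad; semiperimeter s = 2.6675.
By l'Huilier's theorem, tan(E/4) = √[tan(s/2) tan((s−a)/2) tan((s−b)/2) tan((s−c)/2)], giving spherical excess E = 2.2482 rad.
Area = E·R² = 2.2482 × (3389.5)² ≈ 25829121 km².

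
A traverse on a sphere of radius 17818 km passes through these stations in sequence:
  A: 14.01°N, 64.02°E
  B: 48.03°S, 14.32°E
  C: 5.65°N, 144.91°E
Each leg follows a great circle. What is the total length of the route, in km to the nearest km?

61122 km

Leg A→B: central angle 1.3288 rad, distance 23675.9 km.
Leg B→C: central angle 2.1016 rad, distance 37445.7 km.
Total: 23675.9 + 37445.7 ≈ 61122 km.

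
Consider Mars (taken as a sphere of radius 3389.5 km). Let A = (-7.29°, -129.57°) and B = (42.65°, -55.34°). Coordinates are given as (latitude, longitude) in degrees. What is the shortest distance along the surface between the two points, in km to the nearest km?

With latitudes φ₁ = -7.290°, φ₂ = 42.650° and longitude difference Δλ = 74.230°:
Haversine: a = sin²(Δφ/2) + cos φ₁ cos φ₂ sin²(Δλ/2) = 0.1782 + (0.9919)(0.7355)(0.3641) = 0.44385.
Central angle c = 2·arcsin(√a) = 1.45825 rad.
Distance = R·c = 3389.5 × 1.4583 ≈ 4943 km.

4943 km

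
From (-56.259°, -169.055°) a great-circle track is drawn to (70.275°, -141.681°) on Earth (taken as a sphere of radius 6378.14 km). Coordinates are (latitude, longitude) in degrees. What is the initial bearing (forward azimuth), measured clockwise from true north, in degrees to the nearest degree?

11°

Δλ = 27.374° = 0.4778 rad.
y = sin Δλ · cos φ₂ = (0.4598)(0.3375) = 0.1552
x = cos φ₁ sin φ₂ − sin φ₁ cos φ₂ cos Δλ = (0.5554)(0.9413) − (-0.8316)(0.3375)(0.8880) = 0.7721
θ = atan2(y, x) = 11.36°, so the bearing is 11°.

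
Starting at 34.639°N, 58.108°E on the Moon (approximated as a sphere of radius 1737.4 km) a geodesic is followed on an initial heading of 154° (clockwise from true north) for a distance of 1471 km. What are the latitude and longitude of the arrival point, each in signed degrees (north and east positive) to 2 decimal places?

-10.22°, 77.60°

Angular distance δ = d/R = 1471/1737.4 = 0.84667 rad; initial bearing θ = 2.6878 rad.
sin φ₂ = sin φ₁ cos δ + cos φ₁ sin δ cos θ = (0.5684)(0.6625) + (0.8227)(0.7491)(-0.8988) = -0.1774, so φ₂ = -10.22°.
Δλ = atan2(sin θ sin δ cos φ₁, cos δ − sin φ₁ sin φ₂) = atan2(0.2702, 0.7633) = 19.491°.
λ₂ = 58.108° + 19.491° = 77.60°.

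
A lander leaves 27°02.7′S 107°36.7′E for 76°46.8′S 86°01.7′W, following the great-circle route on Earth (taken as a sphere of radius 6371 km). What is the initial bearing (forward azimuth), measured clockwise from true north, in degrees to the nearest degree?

With φ₁ = -0.4720, φ₂ = -1.3401, Δλ = 2.9035 rad, the forward-azimuth formula gives
θ = atan2( sin Δλ cos φ₂ , cos φ₁ sin φ₂ − sin φ₁ cos φ₂ cos Δλ ) = atan2(0.0539, -0.9681) = 176.81°.
So the initial bearing is 177°.

177°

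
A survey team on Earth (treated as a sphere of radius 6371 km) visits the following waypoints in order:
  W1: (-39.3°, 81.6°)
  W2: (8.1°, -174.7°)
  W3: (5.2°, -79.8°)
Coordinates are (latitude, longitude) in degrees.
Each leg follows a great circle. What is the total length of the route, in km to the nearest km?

22217 km

Leg W1→W2: central angle 1.8449 rad, distance 11753.9 km.
Leg W2→W3: central angle 1.6423 rad, distance 10463.1 km.
Total: 11753.9 + 10463.1 ≈ 22217 km.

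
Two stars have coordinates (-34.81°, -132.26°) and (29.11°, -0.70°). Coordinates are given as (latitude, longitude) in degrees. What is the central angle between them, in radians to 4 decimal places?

In radians: φ₁ = -0.6075, φ₂ = 0.5081, Δλ = 131.560° = 2.2962 rad.
Haversine: a = sin²(Δφ/2) + cos φ₁ cos φ₂ sin²(Δλ/2) = 0.2802 + (0.8210)(0.8737)(0.8317) = 0.87680.
Central angle c = 2·arcsin(√a) = 2.42432 rad.
So the angular separation is 2.4243 rad.

2.4243 rad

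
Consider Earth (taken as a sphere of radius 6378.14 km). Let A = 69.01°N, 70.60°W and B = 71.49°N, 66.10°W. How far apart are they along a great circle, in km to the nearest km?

With latitudes φ₁ = 69.010°, φ₂ = 71.490° and longitude difference Δλ = 4.500°:
cos c = sin φ₁ sin φ₂ + cos φ₁ cos φ₂ cos Δλ = (0.9336)(0.9483) + (0.3582)(0.3175)(0.9969) = 0.99871,
so c = arccos(0.99871) = 0.05074 rad.
Distance = R·c = 6378.14 × 0.0507 ≈ 324 km.

324 km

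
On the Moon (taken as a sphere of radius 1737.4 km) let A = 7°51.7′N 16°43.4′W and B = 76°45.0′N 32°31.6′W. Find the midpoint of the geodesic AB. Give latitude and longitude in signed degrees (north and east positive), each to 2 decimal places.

The central angle between A and B is δ = 1.2115 rad.
With f = 0.5, the slerp weights are sin((1−f)δ)/sin δ = 0.6082 and sin(fδ)/sin δ = 0.6082.
Weighted sum of the unit vectors: (0.6082)·(0.9487,-0.2850,0.1368) + (0.6082)·(0.1932,-0.1232,0.9734) = (0.6946, -0.2483, 0.6752).
Converting back: φ = atan2(z, √(x²+y²)) = 42.47°, λ = atan2(y, x) = -19.67°.

42.47°, -19.67°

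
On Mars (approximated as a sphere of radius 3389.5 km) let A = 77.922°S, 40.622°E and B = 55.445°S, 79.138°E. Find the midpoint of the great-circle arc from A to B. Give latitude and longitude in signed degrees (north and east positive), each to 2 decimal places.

-67.60°, 69.03°

The central angle between A and B is δ = 0.4551 rad.
With f = 0.5, the slerp weights are sin((1−f)δ)/sin δ = 0.5132 and sin(fδ)/sin δ = 0.5132.
Weighted sum of the unit vectors: (0.5132)·(0.1588,0.1362,-0.9779) + (0.5132)·(0.1069,0.5570,-0.8236) = (0.1364, 0.3558, -0.9246).
Converting back: φ = atan2(z, √(x²+y²)) = -67.60°, λ = atan2(y, x) = 69.03°.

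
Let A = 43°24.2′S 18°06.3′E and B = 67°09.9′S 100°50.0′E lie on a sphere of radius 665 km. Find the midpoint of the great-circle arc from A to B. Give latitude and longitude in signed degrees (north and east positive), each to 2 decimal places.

The central angle between A and B is δ = 0.8380 rad.
With f = 0.5, the slerp weights are sin((1−f)δ)/sin δ = 0.5473 and sin(fδ)/sin δ = 0.5473.
Weighted sum of the unit vectors: (0.5473)·(0.6906,0.2258,-0.6871) + (0.5473)·(-0.0729,0.3812,-0.9216) = (0.3381, 0.3322, -0.8805).
Converting back: φ = atan2(z, √(x²+y²)) = -61.71°, λ = atan2(y, x) = 44.50°.

-61.71°, 44.50°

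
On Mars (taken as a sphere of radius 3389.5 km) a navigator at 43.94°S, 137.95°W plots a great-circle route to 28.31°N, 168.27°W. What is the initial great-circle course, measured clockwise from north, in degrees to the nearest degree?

With φ₁ = -0.7669, φ₂ = 0.4941, Δλ = -0.5292 rad, the forward-azimuth formula gives
θ = atan2( sin Δλ cos φ₂ , cos φ₁ sin φ₂ − sin φ₁ cos φ₂ cos Δλ ) = atan2(-0.4444, 0.8688) = -27.09°.
Adding 360° brings this into [0°, 360°): 333°.

333°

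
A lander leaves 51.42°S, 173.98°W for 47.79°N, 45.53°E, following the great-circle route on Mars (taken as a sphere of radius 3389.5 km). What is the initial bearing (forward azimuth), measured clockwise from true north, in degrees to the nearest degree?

278°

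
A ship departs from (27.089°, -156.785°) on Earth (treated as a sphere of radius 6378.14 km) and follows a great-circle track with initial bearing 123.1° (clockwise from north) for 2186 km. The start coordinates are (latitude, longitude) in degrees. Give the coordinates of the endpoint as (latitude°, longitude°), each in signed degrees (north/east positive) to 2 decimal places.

15.40°, -139.81°

Angular distance δ = d/R = 2186/6378.14 = 0.34273 rad; initial bearing θ = 2.1485 rad.
sin φ₂ = sin φ₁ cos δ + cos φ₁ sin δ cos θ = (0.4554)(0.9418) + (0.8903)(0.3361)(-0.5461) = 0.2655, so φ₂ = 15.40°.
Δλ = atan2(sin θ sin δ cos φ₁, cos δ − sin φ₁ sin φ₂) = atan2(0.2506, 0.8209) = 16.978°.
λ₂ = -156.785° + 16.978° = -139.81°.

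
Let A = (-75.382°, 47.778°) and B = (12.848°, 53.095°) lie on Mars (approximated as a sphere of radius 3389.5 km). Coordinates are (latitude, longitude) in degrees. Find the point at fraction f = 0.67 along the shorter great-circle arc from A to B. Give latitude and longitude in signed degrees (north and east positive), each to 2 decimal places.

The central angle between A and B is δ = 1.5410 rad.
With f = 0.67, the slerp weights are sin((1−f)δ)/sin δ = 0.4871 and sin(fδ)/sin δ = 0.8589.
Weighted sum of the unit vectors: (0.4871)·(0.1696,0.1869,-0.9676) + (0.8589)·(0.5855,0.7796,0.2224) = (0.5855, 0.7607, -0.2803).
Converting back: φ = atan2(z, √(x²+y²)) = -16.28°, λ = atan2(y, x) = 52.42°.

-16.28°, 52.42°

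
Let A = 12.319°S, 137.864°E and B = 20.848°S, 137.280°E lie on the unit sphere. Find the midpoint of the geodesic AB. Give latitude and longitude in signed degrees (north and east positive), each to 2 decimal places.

Central angle δ = 0.1492 rad. Interpolating on the sphere with fraction f = 0.5:
P = [sin((1−f)δ)·A + sin(fδ)·B] / sin δ = 0.5014·A + 0.5014·B in Cartesian coordinates,
giving P = (-0.7075, 0.6465, -0.2854), i.e. latitude -16.58°, longitude 137.58°.

-16.58°, 137.58°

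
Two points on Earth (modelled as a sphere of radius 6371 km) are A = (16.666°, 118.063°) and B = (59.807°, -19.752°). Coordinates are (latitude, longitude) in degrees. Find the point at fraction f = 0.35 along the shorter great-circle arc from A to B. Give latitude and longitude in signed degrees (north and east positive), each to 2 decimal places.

Central angle δ = 1.6801 rad. Interpolating on the sphere with fraction f = 0.35:
P = [sin((1−f)δ)·A + sin(fδ)·B] / sin δ = 0.8929·A + 0.5581·B in Cartesian coordinates,
giving P = (-0.1383, 0.6600, 0.7384), i.e. latitude 47.60°, longitude 101.83°.

47.60°, 101.83°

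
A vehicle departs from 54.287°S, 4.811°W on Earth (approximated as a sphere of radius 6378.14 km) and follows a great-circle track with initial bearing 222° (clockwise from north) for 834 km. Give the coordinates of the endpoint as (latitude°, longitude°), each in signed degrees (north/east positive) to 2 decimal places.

-59.49°, -14.71°

Angular distance δ = d/R = 834/6378.14 = 0.13076 rad; initial bearing θ = 3.8746 rad.
sin φ₂ = sin φ₁ cos δ + cos φ₁ sin δ cos θ = (-0.8120)(0.9915) + (0.5837)(0.1304)(-0.7431) = -0.8616, so φ₂ = -59.49°.
Δλ = atan2(sin θ sin δ cos φ₁, cos δ − sin φ₁ sin φ₂) = atan2(-0.0509, 0.2919) = -9.897°.
λ₂ = -4.811° − 9.897° = -14.71°.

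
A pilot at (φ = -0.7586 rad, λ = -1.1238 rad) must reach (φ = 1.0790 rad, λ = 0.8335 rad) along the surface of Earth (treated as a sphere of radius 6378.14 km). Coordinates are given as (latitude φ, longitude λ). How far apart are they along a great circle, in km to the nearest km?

15290 km

With latitudes φ₁ = -43.465°, φ₂ = 61.822° and longitude difference Δλ = 112.145°:
cos c = sin φ₁ sin φ₂ + cos φ₁ cos φ₂ cos Δλ = (-0.6879)(0.8815) + (0.7258)(0.4722)(-0.3770) = -0.73557,
so c = arccos(-0.73557) = 2.39731 rad.
Distance = R·c = 6378.14 × 2.3973 ≈ 15290 km.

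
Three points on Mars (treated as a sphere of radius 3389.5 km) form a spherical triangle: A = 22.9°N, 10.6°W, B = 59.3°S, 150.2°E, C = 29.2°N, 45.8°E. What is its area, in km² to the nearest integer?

Side lengths (central angles): a = 2.1298, b = 0.8830, c = 2.4634 rad; semiperimeter s = 2.7381.
By l'Huilier's theorem, tan(E/4) = √[tan(s/2) tan((s−a)/2) tan((s−b)/2) tan((s−c)/2)], giving spherical excess E = 1.9555 rad.
Area = E·R² = 1.9555 × (3389.5)² ≈ 22466629 km².

22466629 km²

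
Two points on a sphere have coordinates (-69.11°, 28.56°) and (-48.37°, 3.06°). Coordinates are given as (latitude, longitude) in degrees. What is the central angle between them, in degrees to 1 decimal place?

With latitudes φ₁ = -69.110°, φ₂ = -48.370° and longitude difference Δλ = -25.500°:
cos c = sin φ₁ sin φ₂ + cos φ₁ cos φ₂ cos Δλ = (-0.9343)(-0.7475) + (0.3566)(0.6643)(0.9026) = 0.91212,
so c = arccos(0.91212) = 0.42237 rad.
So the angular separation is 24.2°.

24.2°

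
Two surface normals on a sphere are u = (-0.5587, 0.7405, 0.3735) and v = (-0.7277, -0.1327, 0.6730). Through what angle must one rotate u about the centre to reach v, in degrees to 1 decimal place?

u·v = 0.5597; |u| = 1.0000, |v| = 1.0000.
cos θ = (u·v)/(|u||v|) = 0.5596, so θ = 56.0°.

56.0°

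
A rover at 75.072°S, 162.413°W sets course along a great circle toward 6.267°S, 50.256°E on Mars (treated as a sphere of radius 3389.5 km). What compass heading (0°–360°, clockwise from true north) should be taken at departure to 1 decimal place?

Δλ = -147.331° = -2.5714 rad.
y = sin Δλ · cos φ₂ = (-0.5398)(0.9940) = -0.5366
x = cos φ₁ sin φ₂ − sin φ₁ cos φ₂ cos Δλ = (0.2576)(-0.1092) − (-0.9663)(0.9940)(-0.8418) = -0.8367
θ = atan2(y, x) = -147.33°; adding 360° gives 212.7°.

212.7°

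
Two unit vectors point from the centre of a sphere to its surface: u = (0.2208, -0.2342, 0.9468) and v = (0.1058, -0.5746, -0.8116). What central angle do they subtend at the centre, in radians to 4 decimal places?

2.2274 rad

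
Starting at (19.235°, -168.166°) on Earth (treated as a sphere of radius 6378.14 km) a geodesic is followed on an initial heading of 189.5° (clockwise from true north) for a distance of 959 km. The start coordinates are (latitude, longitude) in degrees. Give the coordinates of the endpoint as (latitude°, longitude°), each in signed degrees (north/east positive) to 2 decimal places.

10.73°, -169.61°

Angular distance δ = d/R = 959/6378.14 = 0.15036 rad; initial bearing θ = 3.3074 rad.
sin φ₂ = sin φ₁ cos δ + cos φ₁ sin δ cos θ = (0.3294)(0.9887) + (0.9442)(0.1498)(-0.9863) = 0.1862, so φ₂ = 10.73°.
Δλ = atan2(sin θ sin δ cos φ₁, cos δ − sin φ₁ sin φ₂) = atan2(-0.0233, 0.9274) = -1.442°.
λ₂ = -168.166° − 1.442° = -169.61°.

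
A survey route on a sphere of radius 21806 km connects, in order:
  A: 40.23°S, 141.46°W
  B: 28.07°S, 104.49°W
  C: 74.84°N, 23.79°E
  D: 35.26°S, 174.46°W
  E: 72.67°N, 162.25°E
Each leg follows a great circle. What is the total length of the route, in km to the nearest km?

Leg A→B: central angle 0.5696 rad, distance 12420.4 km.
Leg B→C: central angle 2.2107 rad, distance 48206.8 km.
Leg C→D: central angle 2.4341 rad, distance 53078.0 km.
Leg D→E: central angle 1.9046 rad, distance 41532.5 km.
Total: 12420.4 + 48206.8 + 53078.0 + 41532.5 ≈ 155238 km.

155238 km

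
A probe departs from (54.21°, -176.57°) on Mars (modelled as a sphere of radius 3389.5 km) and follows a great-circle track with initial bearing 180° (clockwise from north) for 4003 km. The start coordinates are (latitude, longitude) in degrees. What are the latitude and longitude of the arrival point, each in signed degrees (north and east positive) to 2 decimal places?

-13.46°, -176.57°

Angular distance δ = d/R = 4003/3389.5 = 1.18100 rad; initial bearing θ = 3.1416 rad.
sin φ₂ = sin φ₁ cos δ + cos φ₁ sin δ cos θ = (0.8112)(0.3800) + (0.5848)(0.9250)(-1.0000) = -0.2327, so φ₂ = -13.46°.
Δλ = atan2(sin θ sin δ cos φ₁, cos δ − sin φ₁ sin φ₂) = atan2(0.0000, 0.5688) = 0.000°.
λ₂ = -176.570° + 0.000° = -176.57°.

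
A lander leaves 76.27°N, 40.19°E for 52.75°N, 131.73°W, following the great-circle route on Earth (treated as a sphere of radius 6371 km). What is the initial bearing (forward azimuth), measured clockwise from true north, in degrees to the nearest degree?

Δλ = -171.920° = -3.0006 rad.
y = sin Δλ · cos φ₂ = (-0.1406)(0.6053) = -0.0851
x = cos φ₁ sin φ₂ − sin φ₁ cos φ₂ cos Δλ = (0.2373)(0.7960) − (0.9714)(0.6053)(-0.9901) = 0.7711
θ = atan2(y, x) = -6.30°; adding 360° gives 354°.

354°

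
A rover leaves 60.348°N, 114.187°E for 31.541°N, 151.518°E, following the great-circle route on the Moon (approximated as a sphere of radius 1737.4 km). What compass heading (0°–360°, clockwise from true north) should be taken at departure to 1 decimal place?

122.6°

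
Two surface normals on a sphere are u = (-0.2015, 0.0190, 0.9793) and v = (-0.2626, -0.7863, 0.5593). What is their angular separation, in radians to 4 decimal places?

0.9451 rad

u·v = 0.5857; |u| = 1.0000, |v| = 1.0000.
cos θ = (u·v)/(|u||v|) = 0.5857, so θ = 0.9451 rad.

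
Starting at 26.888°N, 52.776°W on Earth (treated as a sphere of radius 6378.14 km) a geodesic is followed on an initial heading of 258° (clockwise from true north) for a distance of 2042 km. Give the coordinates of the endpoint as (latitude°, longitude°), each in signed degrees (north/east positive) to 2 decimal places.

Angular distance δ = d/R = 2042/6378.14 = 0.32016 rad; initial bearing θ = 4.5029 rad.
sin φ₂ = sin φ₁ cos δ + cos φ₁ sin δ cos θ = (0.4522)(0.9492) + (0.8919)(0.3147)(-0.2079) = 0.3709, so φ₂ = 21.77°.
Δλ = atan2(sin θ sin δ cos φ₁, cos δ − sin φ₁ sin φ₂) = atan2(-0.2746, 0.7814) = -19.359°.
λ₂ = -52.776° − 19.359° = -72.13°.

21.77°, -72.13°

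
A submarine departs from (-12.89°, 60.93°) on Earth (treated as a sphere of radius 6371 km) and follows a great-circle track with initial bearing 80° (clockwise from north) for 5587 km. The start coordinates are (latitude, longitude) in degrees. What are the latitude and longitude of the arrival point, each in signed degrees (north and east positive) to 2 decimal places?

Angular distance δ = d/R = 5587/6371 = 0.87694 rad; initial bearing θ = 1.3963 rad.
sin φ₂ = sin φ₁ cos δ + cos φ₁ sin δ cos θ = (-0.2231)(0.6395) + (0.9748)(0.7688)(0.1736) = -0.0125, so φ₂ = -0.72°.
Δλ = atan2(sin θ sin δ cos φ₁, cos δ − sin φ₁ sin φ₂) = atan2(0.7380, 0.6367) = 49.215°.
λ₂ = 60.930° + 49.215° = 110.15°.

-0.72°, 110.15°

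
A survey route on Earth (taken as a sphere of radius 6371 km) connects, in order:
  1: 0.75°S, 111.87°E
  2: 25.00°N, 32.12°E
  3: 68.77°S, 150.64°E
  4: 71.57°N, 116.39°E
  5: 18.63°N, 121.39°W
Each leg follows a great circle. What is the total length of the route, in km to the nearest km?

Leg 1→2: central angle 1.4144 rad, distance 9011.4 km.
Leg 2→3: central angle 2.1539 rad, distance 13722.6 km.
Leg 3→4: central angle 2.4811 rad, distance 15807.2 km.
Leg 4→5: central angle 1.4270 rad, distance 9091.1 km.
Total: 9011.4 + 13722.6 + 15807.2 + 9091.1 ≈ 47632 km.

47632 km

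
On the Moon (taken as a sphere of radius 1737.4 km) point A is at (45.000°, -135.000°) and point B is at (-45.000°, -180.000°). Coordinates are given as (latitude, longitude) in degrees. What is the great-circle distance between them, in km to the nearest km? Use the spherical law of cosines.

In radians: φ₁ = 0.7854, φ₂ = -0.7854, Δλ = -45.000° = -0.7854 rad.
cos c = sin φ₁ sin φ₂ + cos φ₁ cos φ₂ cos Δλ = (0.7071)(-0.7071) + (0.7071)(0.7071)(0.7071) = -0.14645,
so c = arccos(-0.14645) = 1.71777 rad.
Distance = R·c = 1737.4 × 1.7178 ≈ 2984 km.

2984 km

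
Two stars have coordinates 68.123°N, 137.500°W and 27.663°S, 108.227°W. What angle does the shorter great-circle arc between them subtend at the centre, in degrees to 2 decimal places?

With latitudes φ₁ = 68.123°, φ₂ = -27.663° and longitude difference Δλ = 29.273°:
cos c = sin φ₁ sin φ₂ + cos φ₁ cos φ₂ cos Δλ = (0.9280)(-0.4643) + (0.3726)(0.8857)(0.8723) = -0.14296,
so c = arccos(-0.14296) = 1.71424 rad.
So the angular separation is 98.22°.

98.22°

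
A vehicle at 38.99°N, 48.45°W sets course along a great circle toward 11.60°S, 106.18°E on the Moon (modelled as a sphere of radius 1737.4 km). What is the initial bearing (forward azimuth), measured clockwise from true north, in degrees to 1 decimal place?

46.3°

Δλ = 154.630° = 2.6988 rad.
y = sin Δλ · cos φ₂ = (0.4285)(0.9796) = 0.4197
x = cos φ₁ sin φ₂ − sin φ₁ cos φ₂ cos Δλ = (0.7773)(-0.2011) − (0.6292)(0.9796)(-0.9036) = 0.4006
θ = atan2(y, x) = 46.33°, so the bearing is 46.3°.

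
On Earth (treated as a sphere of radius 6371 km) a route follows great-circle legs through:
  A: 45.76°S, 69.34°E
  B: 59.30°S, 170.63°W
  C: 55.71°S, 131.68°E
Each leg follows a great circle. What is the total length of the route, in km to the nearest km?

10481 km

Leg A→B: central angle 1.1177 rad, distance 7120.8 km.
Leg B→C: central angle 0.5273 rad, distance 3359.7 km.
Total: 7120.8 + 3359.7 ≈ 10481 km.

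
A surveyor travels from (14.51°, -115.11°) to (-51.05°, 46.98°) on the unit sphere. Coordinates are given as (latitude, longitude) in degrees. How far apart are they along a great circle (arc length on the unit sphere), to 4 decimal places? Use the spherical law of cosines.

2.4559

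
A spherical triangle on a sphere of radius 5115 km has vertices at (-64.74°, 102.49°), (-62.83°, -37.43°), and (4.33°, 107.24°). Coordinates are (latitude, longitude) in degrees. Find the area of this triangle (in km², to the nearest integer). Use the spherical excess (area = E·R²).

7150782 km²

Side lengths (central angles): a = 2.0249, b = 1.2071, c = 0.8560 rad; semiperimeter s = 2.0440.
By l'Huilier's theorem, tan(E/4) = √[tan(s/2) tan((s−a)/2) tan((s−b)/2) tan((s−c)/2)], giving spherical excess E = 0.2733 rad.
Area = E·R² = 0.2733 × (5115)² ≈ 7150782 km².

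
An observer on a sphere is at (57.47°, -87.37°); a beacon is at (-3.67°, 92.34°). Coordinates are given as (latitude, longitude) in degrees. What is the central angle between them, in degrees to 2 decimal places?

Let φ₁ = 1.0030 rad, φ₂ = -0.0641 rad, and Δλ = 3.1365 rad.
cos c = sin φ₁ sin φ₂ + cos φ₁ cos φ₂ cos Δλ = (0.8431)(-0.0640) + (0.5377)(0.9979)(-1.0000) = -0.59060,
so c = arccos(-0.59060) = 2.20260 rad.
So the angular separation is 126.20°.

126.20°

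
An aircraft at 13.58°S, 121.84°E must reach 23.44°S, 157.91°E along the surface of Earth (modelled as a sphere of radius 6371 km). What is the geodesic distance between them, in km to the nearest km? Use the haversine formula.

3946 km

Let φ₁ = -0.2370 rad, φ₂ = -0.4091 rad, and Δλ = 0.6295 rad.
Haversine: a = sin²(Δφ/2) + cos φ₁ cos φ₂ sin²(Δλ/2) = 0.0074 + (0.9720)(0.9175)(0.0959) = 0.09287.
Central angle c = 2·arcsin(√a) = 0.61934 rad.
Distance = R·c = 6371 × 0.6193 ≈ 3946 km.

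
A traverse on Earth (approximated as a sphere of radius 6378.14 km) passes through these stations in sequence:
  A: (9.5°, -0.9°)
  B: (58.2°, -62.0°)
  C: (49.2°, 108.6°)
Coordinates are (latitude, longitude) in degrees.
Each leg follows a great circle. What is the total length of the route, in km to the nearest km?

15504 km

Leg A→B: central angle 1.1686 rad, distance 7453.4 km.
Leg B→C: central angle 1.2623 rad, distance 8050.9 km.
Total: 7453.4 + 8050.9 ≈ 15504 km.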